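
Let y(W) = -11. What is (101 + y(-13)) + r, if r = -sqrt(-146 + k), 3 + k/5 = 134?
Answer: 90 - sqrt(509) ≈ 67.439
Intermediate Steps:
k = 655 (k = -15 + 5*134 = -15 + 670 = 655)
r = -sqrt(509) (r = -sqrt(-146 + 655) = -sqrt(509) ≈ -22.561)
(101 + y(-13)) + r = (101 - 11) - sqrt(509) = 90 - sqrt(509)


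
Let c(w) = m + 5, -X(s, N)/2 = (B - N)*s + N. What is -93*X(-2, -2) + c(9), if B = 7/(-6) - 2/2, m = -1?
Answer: -306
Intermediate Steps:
B = -13/6 (B = 7*(-⅙) - 2*½ = -7/6 - 1 = -13/6 ≈ -2.1667)
X(s, N) = -2*N - 2*s*(-13/6 - N) (X(s, N) = -2*((-13/6 - N)*s + N) = -2*(s*(-13/6 - N) + N) = -2*(N + s*(-13/6 - N)) = -2*N - 2*s*(-13/6 - N))
c(w) = 4 (c(w) = -1 + 5 = 4)
-93*X(-2, -2) + c(9) = -93*(-2*(-2) + (13/3)*(-2) + 2*(-2)*(-2)) + 4 = -93*(4 - 26/3 + 8) + 4 = -93*10/3 + 4 = -310 + 4 = -306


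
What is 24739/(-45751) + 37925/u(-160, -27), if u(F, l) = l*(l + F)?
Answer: 1610199464/230996799 ≈ 6.9707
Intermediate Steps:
u(F, l) = l*(F + l)
24739/(-45751) + 37925/u(-160, -27) = 24739/(-45751) + 37925/((-27*(-160 - 27))) = 24739*(-1/45751) + 37925/((-27*(-187))) = -24739/45751 + 37925/5049 = 1610199464/230996799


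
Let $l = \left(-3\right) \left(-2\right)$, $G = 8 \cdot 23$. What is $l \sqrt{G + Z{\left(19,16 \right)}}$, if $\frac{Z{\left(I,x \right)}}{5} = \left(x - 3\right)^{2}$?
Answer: $42 \sqrt{21} \approx 192.47$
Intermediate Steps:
$G = 184$
$Z{\left(I,x \right)} = 5 \left(-3 + x\right)^{2}$ ($Z{\left(I,x \right)} = 5 \left(x - 3\right)^{2} = 5 \left(-3 + x\right)^{2}$)
$l = 6$
$l \sqrt{G + Z{\left(19,16 \right)}} = 6 \sqrt{184 + 5 \left(-3 + 16\right)^{2}} = 6 \sqrt{184 + 5 \cdot 13^{2}} = 6 \sqrt{184 + 5 \cdot 169} = 6 \sqrt{184 + 845} = 6 \sqrt{1029} = 6 \cdot 7 \sqrt{21} = 42 \sqrt{21}$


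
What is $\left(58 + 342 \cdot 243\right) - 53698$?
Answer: $29466$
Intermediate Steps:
$\left(58 + 342 \cdot 243\right) - 53698 = \left(58 + 83106\right) - 53698 = 83164 - 53698 = 29466$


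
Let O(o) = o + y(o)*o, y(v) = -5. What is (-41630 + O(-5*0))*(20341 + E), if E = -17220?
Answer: -129927230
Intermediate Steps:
O(o) = -4*o (O(o) = o - 5*o = -4*o)
(-41630 + O(-5*0))*(20341 + E) = (-41630 - (-20)*0)*(20341 - 17220) = (-41630 - 4*0)*3121 = (-41630 + 0)*3121 = -41630*3121 = -129927230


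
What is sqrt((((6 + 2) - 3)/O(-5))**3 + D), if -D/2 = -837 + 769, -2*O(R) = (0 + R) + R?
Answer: sqrt(137) ≈ 11.705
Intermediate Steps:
O(R) = -R (O(R) = -((0 + R) + R)/2 = -(R + R)/2 = -R)
D = 136 (D = -2*(-837 + 769) = -2*(-68) = 136)
sqrt((((6 + 2) - 3)/O(-5))**3 + D) = sqrt((((6 + 2) - 3)/((-1*(-5))))**3 + 136) = sqrt(((8 - 3)/5)**3 + 136) = sqrt((5*(1/5))**3 + 136) = sqrt(1**3 + 136) = sqrt(1 + 136) = sqrt(137)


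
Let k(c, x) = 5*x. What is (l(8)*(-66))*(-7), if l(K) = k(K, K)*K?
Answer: 147840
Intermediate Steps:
l(K) = 5*K² (l(K) = (5*K)*K = 5*K²)
(l(8)*(-66))*(-7) = ((5*8²)*(-66))*(-7) = ((5*64)*(-66))*(-7) = (320*(-66))*(-7) = -21120*(-7) = 147840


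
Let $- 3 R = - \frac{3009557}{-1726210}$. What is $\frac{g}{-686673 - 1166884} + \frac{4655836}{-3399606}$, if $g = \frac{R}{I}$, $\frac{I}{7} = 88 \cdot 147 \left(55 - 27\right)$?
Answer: $- \frac{899298845629188148505143}{656651512509104241581760} \approx -1.3695$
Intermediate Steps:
$I = 2535456$ ($I = 7 \cdot 88 \cdot 147 \left(55 - 27\right) = 7 \cdot 12936 \left(55 - 27\right) = 7 \cdot 12936 \cdot 28 = 7 \cdot 362208 = 2535456$)
$R = - \frac{3009557}{5178630}$ ($R = - \frac{\left(-3009557\right) \frac{1}{-1726210}}{3} = - \frac{\left(-3009557\right) \left(- \frac{1}{1726210}\right)}{3} = \left(- \frac{1}{3}\right) \frac{3009557}{1726210} = - \frac{3009557}{5178630} \approx -0.58115$)
$g = - \frac{3009557}{13130188505280}$ ($g = - \frac{3009557}{5178630 \cdot 2535456} = \left(- \frac{3009557}{5178630}\right) \frac{1}{2535456} = - \frac{3009557}{13130188505280} \approx -2.2921 \cdot 10^{-7}$)
$\frac{g}{-686673 - 1166884} + \frac{4655836}{-3399606} = - \frac{3009557}{13130188505280 \left(-686673 - 1166884\right)} + \frac{4655836}{-3399606} = - \frac{3009557}{13130188505280 \left(-686673 - 1166884\right)} + 4655836 \left(- \frac{1}{3399606}\right) = - \frac{3009557}{13130188505280 \left(-1853557\right)} - \frac{2327918}{1699803} = \left(- \frac{3009557}{13130188505280}\right) \left(- \frac{1}{1853557}\right) - \frac{2327918}{1699803} = \frac{3009557}{24337552815281280960} - \frac{2327918}{1699803} = - \frac{899298845629188148505143}{656651512509104241581760}$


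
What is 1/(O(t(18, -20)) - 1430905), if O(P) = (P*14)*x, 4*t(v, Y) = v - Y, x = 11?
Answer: -1/1429442 ≈ -6.9957e-7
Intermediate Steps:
t(v, Y) = -Y/4 + v/4 (t(v, Y) = (v - Y)/4 = -Y/4 + v/4)
O(P) = 154*P (O(P) = (P*14)*11 = (14*P)*11 = 154*P)
1/(O(t(18, -20)) - 1430905) = 1/(154*(-1/4*(-20) + (1/4)*18) - 1430905) = 1/(154*(5 + 9/2) - 1430905) = 1/(154*(19/2) - 1430905) = 1/(1463 - 1430905) = 1/(-1429442) = -1/1429442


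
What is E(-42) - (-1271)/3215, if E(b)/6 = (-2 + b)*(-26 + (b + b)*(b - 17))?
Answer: -4184385529/3215 ≈ -1.3015e+6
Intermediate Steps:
E(b) = 6*(-26 + 2*b*(-17 + b))*(-2 + b) (E(b) = 6*((-2 + b)*(-26 + (b + b)*(b - 17))) = 6*((-2 + b)*(-26 + (2*b)*(-17 + b))) = 6*((-2 + b)*(-26 + 2*b*(-17 + b))) = 6*((-26 + 2*b*(-17 + b))*(-2 + b)) = 6*(-26 + 2*b*(-17 + b))*(-2 + b))
E(-42) - (-1271)/3215 = (312 - 228*(-42)² + 12*(-42)³ + 252*(-42)) - (-1271)/3215 = (312 - 228*1764 + 12*(-74088) - 10584) - (-1271)/3215 = (312 - 402192 - 889056 - 10584) - 1*(-1271/3215) = -1301520 + 1271/3215 = -4184385529/3215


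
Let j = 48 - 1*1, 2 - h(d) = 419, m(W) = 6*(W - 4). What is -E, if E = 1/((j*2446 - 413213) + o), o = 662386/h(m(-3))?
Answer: 417/125033053 ≈ 3.3351e-6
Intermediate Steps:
m(W) = -24 + 6*W (m(W) = 6*(-4 + W) = -24 + 6*W)
h(d) = -417 (h(d) = 2 - 1*419 = 2 - 419 = -417)
j = 47 (j = 48 - 1 = 47)
o = -662386/417 (o = 662386/(-417) = 662386*(-1/417) = -662386/417 ≈ -1588.5)
E = -417/125033053 (E = 1/((47*2446 - 413213) - 662386/417) = 1/((114962 - 413213) - 662386/417) = 1/(-298251 - 662386/417) = 1/(-125033053/417) = -417/125033053 ≈ -3.3351e-6)
-E = -1*(-417/125033053) = 417/125033053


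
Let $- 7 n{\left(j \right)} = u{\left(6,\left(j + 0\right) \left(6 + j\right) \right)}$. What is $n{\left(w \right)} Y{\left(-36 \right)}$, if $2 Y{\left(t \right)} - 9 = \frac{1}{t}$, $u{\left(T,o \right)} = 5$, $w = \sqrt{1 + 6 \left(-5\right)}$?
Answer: $- \frac{1615}{504} \approx -3.2044$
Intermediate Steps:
$w = i \sqrt{29}$ ($w = \sqrt{1 - 30} = \sqrt{-29} = i \sqrt{29} \approx 5.3852 i$)
$Y{\left(t \right)} = \frac{9}{2} + \frac{1}{2 t}$
$n{\left(j \right)} = - \frac{5}{7}$ ($n{\left(j \right)} = \left(- \frac{1}{7}\right) 5 = - \frac{5}{7}$)
$n{\left(w \right)} Y{\left(-36 \right)} = - \frac{5 \frac{1 + 9 \left(-36\right)}{2 \left(-36\right)}}{7} = - \frac{5 \cdot \frac{1}{2} \left(- \frac{1}{36}\right) \left(1 - 324\right)}{7} = - \frac{5 \cdot \frac{1}{2} \left(- \frac{1}{36}\right) \left(-323\right)}{7} = \left(- \frac{5}{7}\right) \frac{323}{72} = - \frac{1615}{504}$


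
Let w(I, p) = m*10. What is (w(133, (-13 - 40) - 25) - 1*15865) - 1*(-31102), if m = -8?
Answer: 15157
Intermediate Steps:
w(I, p) = -80 (w(I, p) = -8*10 = -80)
(w(133, (-13 - 40) - 25) - 1*15865) - 1*(-31102) = (-80 - 1*15865) - 1*(-31102) = (-80 - 15865) + 31102 = -15945 + 31102 = 15157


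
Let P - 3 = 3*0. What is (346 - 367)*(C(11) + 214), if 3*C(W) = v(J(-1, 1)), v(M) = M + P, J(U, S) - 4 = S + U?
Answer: -4543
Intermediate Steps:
J(U, S) = 4 + S + U (J(U, S) = 4 + (S + U) = 4 + S + U)
P = 3 (P = 3 + 3*0 = 3 + 0 = 3)
v(M) = 3 + M (v(M) = M + 3 = 3 + M)
C(W) = 7/3 (C(W) = (3 + (4 + 1 - 1))/3 = (3 + 4)/3 = (⅓)*7 = 7/3)
(346 - 367)*(C(11) + 214) = (346 - 367)*(7/3 + 214) = -21*649/3 = -4543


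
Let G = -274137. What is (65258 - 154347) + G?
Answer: -363226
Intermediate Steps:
(65258 - 154347) + G = (65258 - 154347) - 274137 = -89089 - 274137 = -363226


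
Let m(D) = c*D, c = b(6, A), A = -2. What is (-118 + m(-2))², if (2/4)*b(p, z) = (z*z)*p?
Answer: 45796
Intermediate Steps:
b(p, z) = 2*p*z² (b(p, z) = 2*((z*z)*p) = 2*(z²*p) = 2*(p*z²) = 2*p*z²)
c = 48 (c = 2*6*(-2)² = 2*6*4 = 48)
m(D) = 48*D
(-118 + m(-2))² = (-118 + 48*(-2))² = (-118 - 96)² = (-214)² = 45796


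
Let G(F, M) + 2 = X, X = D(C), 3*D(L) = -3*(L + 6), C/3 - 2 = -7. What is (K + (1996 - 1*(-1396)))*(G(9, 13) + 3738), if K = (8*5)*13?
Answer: 14650440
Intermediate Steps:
C = -15 (C = 6 + 3*(-7) = 6 - 21 = -15)
D(L) = -6 - L (D(L) = (-3*(L + 6))/3 = (-3*(6 + L))/3 = (-18 - 3*L)/3 = -6 - L)
X = 9 (X = -6 - 1*(-15) = -6 + 15 = 9)
G(F, M) = 7 (G(F, M) = -2 + 9 = 7)
K = 520 (K = 40*13 = 520)
(K + (1996 - 1*(-1396)))*(G(9, 13) + 3738) = (520 + (1996 - 1*(-1396)))*(7 + 3738) = (520 + (1996 + 1396))*3745 = (520 + 3392)*3745 = 3912*3745 = 14650440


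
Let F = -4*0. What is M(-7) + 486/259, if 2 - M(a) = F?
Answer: 1004/259 ≈ 3.8764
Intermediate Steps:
F = 0
M(a) = 2 (M(a) = 2 - 1*0 = 2 + 0 = 2)
M(-7) + 486/259 = 2 + 486/259 = 1004/259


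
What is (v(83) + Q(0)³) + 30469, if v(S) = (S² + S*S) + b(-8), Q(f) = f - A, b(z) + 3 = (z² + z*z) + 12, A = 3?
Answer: 44357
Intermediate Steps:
b(z) = 9 + 2*z² (b(z) = -3 + ((z² + z*z) + 12) = -3 + ((z² + z²) + 12) = -3 + (2*z² + 12) = -3 + (12 + 2*z²) = 9 + 2*z²)
Q(f) = -3 + f (Q(f) = f - 1*3 = f - 3 = -3 + f)
v(S) = 137 + 2*S² (v(S) = (S² + S*S) + (9 + 2*(-8)²) = (S² + S²) + (9 + 2*64) = 2*S² + (9 + 128) = 2*S² + 137 = 137 + 2*S²)
(v(83) + Q(0)³) + 30469 = ((137 + 2*83²) + (-3 + 0)³) + 30469 = ((137 + 2*6889) + (-3)³) + 30469 = ((137 + 13778) - 27) + 30469 = (13915 - 27) + 30469 = 13888 + 30469 = 44357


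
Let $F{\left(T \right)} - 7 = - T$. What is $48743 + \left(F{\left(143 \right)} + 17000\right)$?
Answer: $65607$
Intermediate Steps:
$F{\left(T \right)} = 7 - T$
$48743 + \left(F{\left(143 \right)} + 17000\right) = 48743 + \left(\left(7 - 143\right) + 17000\right) = 48743 + \left(-136 + 17000\right) = 48743 + 16864 = 65607$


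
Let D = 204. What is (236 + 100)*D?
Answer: 68544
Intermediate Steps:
(236 + 100)*D = (236 + 100)*204 = 336*204 = 68544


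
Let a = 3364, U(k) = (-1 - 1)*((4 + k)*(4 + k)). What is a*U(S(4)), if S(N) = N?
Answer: -430592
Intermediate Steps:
U(k) = -2*(4 + k)²
a*U(S(4)) = 3364*(-2*(4 + 4)²) = 3364*(-2*8²) = 3364*(-2*64) = 3364*(-128) = -430592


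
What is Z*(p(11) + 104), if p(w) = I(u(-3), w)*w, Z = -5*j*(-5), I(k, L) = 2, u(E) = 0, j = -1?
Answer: -3150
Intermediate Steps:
Z = -25 (Z = -5*(-1)*(-5) = 5*(-5) = -25)
p(w) = 2*w
Z*(p(11) + 104) = -25*(2*11 + 104) = -25*(22 + 104) = -25*126 = -3150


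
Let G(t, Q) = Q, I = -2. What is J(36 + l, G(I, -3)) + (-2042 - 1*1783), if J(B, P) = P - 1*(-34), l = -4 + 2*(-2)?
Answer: -3794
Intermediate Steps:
l = -8 (l = -4 - 4 = -8)
J(B, P) = 34 + P (J(B, P) = P + 34 = 34 + P)
J(36 + l, G(I, -3)) + (-2042 - 1*1783) = (34 - 3) + (-2042 - 1*1783) = 31 + (-2042 - 1783) = 31 - 3825 = -3794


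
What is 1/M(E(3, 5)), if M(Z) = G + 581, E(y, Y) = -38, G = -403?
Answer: 1/178 ≈ 0.0056180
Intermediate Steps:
M(Z) = 178 (M(Z) = -403 + 581 = 178)
1/M(E(3, 5)) = 1/178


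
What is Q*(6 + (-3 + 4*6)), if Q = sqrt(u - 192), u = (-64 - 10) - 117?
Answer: 27*I*sqrt(383) ≈ 528.4*I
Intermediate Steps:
u = -191 (u = -74 - 117 = -191)
Q = I*sqrt(383) (Q = sqrt(-191 - 192) = sqrt(-383) = I*sqrt(383) ≈ 19.57*I)
Q*(6 + (-3 + 4*6)) = (I*sqrt(383))*(6 + (-3 + 4*6)) = (I*sqrt(383))*(6 + (-3 + 24)) = (I*sqrt(383))*(6 + 21) = (I*sqrt(383))*27 = 27*I*sqrt(383)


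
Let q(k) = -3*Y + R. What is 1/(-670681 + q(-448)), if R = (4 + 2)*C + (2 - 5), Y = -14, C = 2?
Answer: -1/670630 ≈ -1.4911e-6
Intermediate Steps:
R = 9 (R = (4 + 2)*2 + (2 - 5) = 6*2 - 3 = 12 - 3 = 9)
q(k) = 51 (q(k) = -3*(-14) + 9 = 42 + 9 = 51)
1/(-670681 + q(-448)) = 1/(-670681 + 51) = 1/(-670630) = -1/670630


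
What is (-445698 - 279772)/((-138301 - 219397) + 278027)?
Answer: 725470/79671 ≈ 9.1058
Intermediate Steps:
(-445698 - 279772)/((-138301 - 219397) + 278027) = -725470/(-357698 + 278027) = -725470/(-79671) = -725470*(-1/79671) = 725470/79671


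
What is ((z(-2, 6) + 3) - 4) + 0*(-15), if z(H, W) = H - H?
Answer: -1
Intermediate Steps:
z(H, W) = 0
((z(-2, 6) + 3) - 4) + 0*(-15) = ((0 + 3) - 4) + 0*(-15) = (3 - 4) + 0 = -1 + 0 = -1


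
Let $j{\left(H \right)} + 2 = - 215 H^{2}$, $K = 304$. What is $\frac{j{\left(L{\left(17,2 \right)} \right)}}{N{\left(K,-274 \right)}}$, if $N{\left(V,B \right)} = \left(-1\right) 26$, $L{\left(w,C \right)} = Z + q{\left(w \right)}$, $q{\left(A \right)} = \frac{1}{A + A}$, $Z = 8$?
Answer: $\frac{16026047}{30056} \approx 533.21$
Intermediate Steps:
$q{\left(A \right)} = \frac{1}{2 A}$
$L{\left(w,C \right)} = 8 + \frac{1}{2 w}$
$N{\left(V,B \right)} = -26$
$j{\left(H \right)} = -2 - 215 H^{2}$
$\frac{j{\left(L{\left(17,2 \right)} \right)}}{N{\left(K,-274 \right)}} = \frac{-2 - 215 \left(8 + \frac{1}{2 \cdot 17}\right)^{2}}{-26} = \left(-2 - 215 \left(8 + \frac{1}{2} \cdot \frac{1}{17}\right)^{2}\right) \left(- \frac{1}{26}\right) = \left(-2 - 215 \left(8 + \frac{1}{34}\right)^{2}\right) \left(- \frac{1}{26}\right) = \left(-2 - 215 \left(\frac{273}{34}\right)^{2}\right) \left(- \frac{1}{26}\right) = \left(-2 - \frac{16023735}{1156}\right) \left(- \frac{1}{26}\right) = \left(- \frac{16026047}{1156}\right) \left(- \frac{1}{26}\right) = \frac{16026047}{30056}$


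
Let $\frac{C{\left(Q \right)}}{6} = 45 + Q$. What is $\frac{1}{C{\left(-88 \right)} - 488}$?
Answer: $- \frac{1}{746} \approx -0.0013405$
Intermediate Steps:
$C{\left(Q \right)} = 270 + 6 Q$ ($C{\left(Q \right)} = 6 \left(45 + Q\right) = 270 + 6 Q$)
$\frac{1}{C{\left(-88 \right)} - 488} = \frac{1}{\left(270 + 6 \left(-88\right)\right) - 488} = \frac{1}{\left(270 - 528\right) - 488} = \frac{1}{-258 - 488} = \frac{1}{-746} = - \frac{1}{746}$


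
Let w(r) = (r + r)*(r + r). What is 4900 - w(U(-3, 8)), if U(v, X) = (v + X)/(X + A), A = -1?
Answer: 240000/49 ≈ 4898.0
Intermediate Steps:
U(v, X) = (X + v)/(-1 + X) (U(v, X) = (v + X)/(X - 1) = (X + v)/(-1 + X))
w(r) = 4*r² (w(r) = (2*r)*(2*r) = 4*r²)
4900 - w(U(-3, 8)) = 4900 - 4*((8 - 3)/(-1 + 8))² = 4900 - 4*(5/7)² = 4900 - 4*25/49 = 4900 - 1*100/49 = 4900 - 100/49 = 240000/49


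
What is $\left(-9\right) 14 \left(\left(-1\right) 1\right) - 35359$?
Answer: $-35233$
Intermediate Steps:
$\left(-9\right) 14 \left(\left(-1\right) 1\right) - 35359 = \left(-126\right) \left(-1\right) - 35359 = 126 - 35359 = -35233$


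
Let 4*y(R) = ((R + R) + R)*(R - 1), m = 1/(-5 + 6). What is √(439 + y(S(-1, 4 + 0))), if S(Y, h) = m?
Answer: √439 ≈ 20.952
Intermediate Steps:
m = 1 (m = 1/1 = 1)
S(Y, h) = 1
y(R) = 3*R*(-1 + R)/4 (y(R) = (((R + R) + R)*(R - 1))/4 = ((2*R + R)*(-1 + R))/4 = ((3*R)*(-1 + R))/4 = (3*R*(-1 + R))/4 = 3*R*(-1 + R)/4)
√(439 + y(S(-1, 4 + 0))) = √(439 + (¾)*1*(-1 + 1)) = √(439 + (¾)*1*0) = √(439 + 0) = √439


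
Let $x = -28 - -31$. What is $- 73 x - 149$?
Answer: $-368$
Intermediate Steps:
$x = 3$ ($x = -28 + 31 = 3$)
$- 73 x - 149 = \left(-73\right) 3 - 149 = -219 - 149 = -368$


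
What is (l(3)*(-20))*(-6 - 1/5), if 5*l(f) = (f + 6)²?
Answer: 10044/5 ≈ 2008.8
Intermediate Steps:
l(f) = (6 + f)²/5 (l(f) = (f + 6)²/5 = (6 + f)²/5)
(l(3)*(-20))*(-6 - 1/5) = (((6 + 3)²/5)*(-20))*(-6 - 1/5) = (((⅕)*9²)*(-20))*(-6 - 1*⅕) = (((⅕)*81)*(-20))*(-6 - ⅕) = ((81/5)*(-20))*(-31/5) = -324*(-31/5) = 10044/5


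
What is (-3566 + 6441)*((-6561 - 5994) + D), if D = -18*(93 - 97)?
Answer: -35888625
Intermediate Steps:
D = 72 (D = -18*(-4) = 72)
(-3566 + 6441)*((-6561 - 5994) + D) = (-3566 + 6441)*((-6561 - 5994) + 72) = 2875*(-12555 + 72) = 2875*(-12483) = -35888625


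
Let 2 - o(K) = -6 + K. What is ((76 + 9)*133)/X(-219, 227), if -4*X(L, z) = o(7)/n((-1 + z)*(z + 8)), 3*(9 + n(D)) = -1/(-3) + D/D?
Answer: 3481940/9 ≈ 3.8688e+5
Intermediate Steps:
n(D) = -77/9 (n(D) = -9 + (-1/(-3) + D/D)/3 = -9 + (-1*(-⅓) + 1)/3 = -9 + (⅓ + 1)/3 = -9 + (⅓)*(4/3) = -9 + 4/9 = -77/9)
o(K) = 8 - K (o(K) = 2 - (-6 + K) = 2 + (6 - K) = 8 - K)
X(L, z) = 9/308 (X(L, z) = -(8 - 1*7)/(4*(-77/9)) = -(8 - 7)*(-9)/(4*77) = -(-9)/(4*77) = -¼*(-9/77) = 9/308)
((76 + 9)*133)/X(-219, 227) = ((76 + 9)*133)/(9/308) = (85*133)*(308/9) = 11305*(308/9) = 3481940/9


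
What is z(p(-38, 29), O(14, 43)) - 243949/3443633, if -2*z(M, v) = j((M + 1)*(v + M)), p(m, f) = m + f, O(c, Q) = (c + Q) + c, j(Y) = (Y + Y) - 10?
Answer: 1725016184/3443633 ≈ 500.93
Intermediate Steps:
j(Y) = -10 + 2*Y (j(Y) = 2*Y - 10 = -10 + 2*Y)
O(c, Q) = Q + 2*c (O(c, Q) = (Q + c) + c = Q + 2*c)
p(m, f) = f + m
z(M, v) = 5 - (1 + M)*(M + v) (z(M, v) = -(-10 + 2*((M + 1)*(v + M)))/2 = -(-10 + 2*((1 + M)*(M + v)))/2 = -(-10 + 2*(1 + M)*(M + v))/2 = 5 - (1 + M)*(M + v))
z(p(-38, 29), O(14, 43)) - 243949/3443633 = (5 - (29 - 38) - (43 + 2*14) - (29 - 38)² - (29 - 38)*(43 + 2*14)) - 243949/3443633 = (5 - 1*(-9) - (43 + 28) - 1*(-9)² - 1*(-9)*(43 + 28)) - 243949*1/3443633 = (5 + 9 - 1*71 - 1*81 - 1*(-9)*71) - 243949/3443633 = (5 + 9 - 71 - 81 + 639) - 243949/3443633 = 501 - 243949/3443633 = 1725016184/3443633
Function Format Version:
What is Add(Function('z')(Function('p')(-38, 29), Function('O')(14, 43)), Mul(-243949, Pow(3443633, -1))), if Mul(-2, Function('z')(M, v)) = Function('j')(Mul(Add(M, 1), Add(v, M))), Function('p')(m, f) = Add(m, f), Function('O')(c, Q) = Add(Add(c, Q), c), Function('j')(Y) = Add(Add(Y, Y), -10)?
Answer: Rational(1725016184, 3443633) ≈ 500.93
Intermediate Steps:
Function('j')(Y) = Add(-10, Mul(2, Y)) (Function('j')(Y) = Add(Mul(2, Y), -10) = Add(-10, Mul(2, Y)))
Function('O')(c, Q) = Add(Q, Mul(2, c)) (Function('O')(c, Q) = Add(Add(Q, c), c) = Add(Q, Mul(2, c)))
Function('p')(m, f) = Add(f, m)
Function('z')(M, v) = Add(5, Mul(-1, Add(1, M), Add(M, v))) (Function('z')(M, v) = Mul(Rational(-1, 2), Add(-10, Mul(2, Mul(Add(M, 1), Add(v, M))))) = Mul(Rational(-1, 2), Add(-10, Mul(2, Mul(Add(1, M), Add(M, v))))) = Mul(Rational(-1, 2), Add(-10, Mul(2, Add(1, M), Add(M, v)))) = Add(5, Mul(-1, Add(1, M), Add(M, v))))
Add(Function('z')(Function('p')(-38, 29), Function('O')(14, 43)), Mul(-243949, Pow(3443633, -1))) = Add(Add(5, Mul(-1, Add(29, -38)), Mul(-1, Add(43, Mul(2, 14))), Mul(-1, Pow(Add(29, -38), 2)), Mul(-1, Add(29, -38), Add(43, Mul(2, 14)))), Mul(-243949, Pow(3443633, -1))) = Add(Add(5, Mul(-1, -9), Mul(-1, Add(43, 28)), Mul(-1, Pow(-9, 2)), Mul(-1, -9, Add(43, 28))), Mul(-243949, Rational(1, 3443633))) = Add(Add(5, 9, Mul(-1, 71), Mul(-1, 81), Mul(-1, -9, 71)), Rational(-243949, 3443633)) = Add(Add(5, 9, -71, -81, 639), Rational(-243949, 3443633)) = Add(501, Rational(-243949, 3443633)) = Rational(1725016184, 3443633)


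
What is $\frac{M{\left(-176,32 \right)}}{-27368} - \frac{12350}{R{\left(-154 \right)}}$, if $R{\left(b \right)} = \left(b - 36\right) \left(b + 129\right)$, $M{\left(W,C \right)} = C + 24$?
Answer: $- \frac{44508}{17105} \approx -2.602$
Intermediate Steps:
$M{\left(W,C \right)} = 24 + C$
$R{\left(b \right)} = \left(-36 + b\right) \left(129 + b\right)$
$\frac{M{\left(-176,32 \right)}}{-27368} - \frac{12350}{R{\left(-154 \right)}} = \frac{24 + 32}{-27368} - \frac{12350}{-4644 + \left(-154\right)^{2} + 93 \left(-154\right)} = 56 \left(- \frac{1}{27368}\right) - \frac{12350}{-4644 + 23716 - 14322} = - \frac{7}{3421} - \frac{12350}{4750} = - \frac{7}{3421} - \frac{13}{5} = - \frac{44508}{17105}$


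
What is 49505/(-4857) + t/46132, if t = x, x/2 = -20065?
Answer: -1239338035/112031562 ≈ -11.062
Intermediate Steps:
x = -40130 (x = 2*(-20065) = -40130)
t = -40130
49505/(-4857) + t/46132 = 49505/(-4857) - 40130/46132 = 49505*(-1/4857) - 40130*1/46132 = -49505/4857 - 20065/23066 = -1239338035/112031562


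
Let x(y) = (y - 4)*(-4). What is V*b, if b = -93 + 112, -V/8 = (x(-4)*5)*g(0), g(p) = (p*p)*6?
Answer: 0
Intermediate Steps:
x(y) = 16 - 4*y (x(y) = (-4 + y)*(-4) = 16 - 4*y)
g(p) = 6*p**2 (g(p) = p**2*6 = 6*p**2)
V = 0 (V = -8*(16 - 4*(-4))*5*6*0**2 = -8*(16 + 16)*5*6*0 = -8*32*5*0 = -1280*0 = -8*0 = 0)
b = 19
V*b = 0*19 = 0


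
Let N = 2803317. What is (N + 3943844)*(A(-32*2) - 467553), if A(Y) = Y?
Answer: -3155087185337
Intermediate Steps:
(N + 3943844)*(A(-32*2) - 467553) = (2803317 + 3943844)*(-32*2 - 467553) = 6747161*(-64 - 467553) = 6747161*(-467617) = -3155087185337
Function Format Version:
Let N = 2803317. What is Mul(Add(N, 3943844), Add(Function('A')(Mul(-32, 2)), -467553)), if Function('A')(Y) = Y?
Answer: -3155087185337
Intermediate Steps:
Mul(Add(N, 3943844), Add(Function('A')(Mul(-32, 2)), -467553)) = Mul(Add(2803317, 3943844), Add(Mul(-32, 2), -467553)) = Mul(6747161, Add(-64, -467553)) = Mul(6747161, -467617) = -3155087185337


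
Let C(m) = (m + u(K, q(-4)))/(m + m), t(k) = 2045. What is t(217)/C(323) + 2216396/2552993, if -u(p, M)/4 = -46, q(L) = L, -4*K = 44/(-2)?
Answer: 3373806175282/1294367451 ≈ 2606.5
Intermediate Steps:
K = 11/2 (K = -11/(-2) = -11*(-1)/2 = -¼*(-22) = 11/2 ≈ 5.5000)
u(p, M) = 184 (u(p, M) = -4*(-46) = 184)
C(m) = (184 + m)/(2*m) (C(m) = (m + 184)/(m + m) = (184 + m)/((2*m)) = (184 + m)*(1/(2*m)) = (184 + m)/(2*m))
t(217)/C(323) + 2216396/2552993 = 2045/(((½)*(184 + 323)/323)) + 2216396/2552993 = 2045/(((½)*(1/323)*507)) + 2216396*(1/2552993) = 2045/(507/646) + 2216396/2552993 = 2045*(646/507) + 2216396/2552993 = 1321070/507 + 2216396/2552993 = 3373806175282/1294367451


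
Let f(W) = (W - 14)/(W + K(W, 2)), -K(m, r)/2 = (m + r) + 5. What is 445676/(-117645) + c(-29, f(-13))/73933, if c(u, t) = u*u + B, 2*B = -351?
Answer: -5976703811/1581426870 ≈ -3.7793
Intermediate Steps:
B = -351/2 (B = (1/2)*(-351) = -351/2 ≈ -175.50)
K(m, r) = -10 - 2*m - 2*r (K(m, r) = -2*((m + r) + 5) = -2*(5 + m + r) = -10 - 2*m - 2*r)
f(W) = (-14 + W)/(-14 - W) (f(W) = (W - 14)/(W + (-10 - 2*W - 2*2)) = (-14 + W)/(W + (-10 - 2*W - 4)) = (-14 + W)/(W + (-14 - 2*W)) = (-14 + W)/(-14 - W))
c(u, t) = -351/2 + u**2 (c(u, t) = u*u - 351/2 = u**2 - 351/2 = -351/2 + u**2)
445676/(-117645) + c(-29, f(-13))/73933 = 445676/(-117645) + (-351/2 + (-29)**2)/73933 = 445676*(-1/117645) + (-351/2 + 841)*(1/73933) = -40516/10695 + (1331/2)*(1/73933) = -40516/10695 + 1331/147866 = -5976703811/1581426870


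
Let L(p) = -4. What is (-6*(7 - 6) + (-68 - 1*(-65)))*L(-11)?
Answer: 36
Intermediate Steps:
(-6*(7 - 6) + (-68 - 1*(-65)))*L(-11) = (-6*(7 - 6) + (-68 - 1*(-65)))*(-4) = (-6*1 + (-68 + 65))*(-4) = (-6 - 3)*(-4) = -9*(-4) = 36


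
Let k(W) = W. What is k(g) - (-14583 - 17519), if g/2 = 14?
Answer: 32130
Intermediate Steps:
g = 28 (g = 2*14 = 28)
k(g) - (-14583 - 17519) = 28 - (-14583 - 17519) = 28 - 1*(-32102) = 28 + 32102 = 32130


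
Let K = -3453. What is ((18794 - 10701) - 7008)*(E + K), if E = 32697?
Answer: 31729740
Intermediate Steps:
((18794 - 10701) - 7008)*(E + K) = ((18794 - 10701) - 7008)*(32697 - 3453) = (8093 - 7008)*29244 = 1085*29244 = 31729740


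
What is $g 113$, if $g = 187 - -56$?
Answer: $27459$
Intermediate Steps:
$g = 243$ ($g = 187 + 56 = 243$)
$g 113 = 243 \cdot 113 = 27459$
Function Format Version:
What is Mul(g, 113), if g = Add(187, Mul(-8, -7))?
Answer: 27459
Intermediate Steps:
g = 243 (g = Add(187, 56) = 243)
Mul(g, 113) = Mul(243, 113) = 27459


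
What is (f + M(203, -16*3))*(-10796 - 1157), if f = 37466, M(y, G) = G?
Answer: -447257354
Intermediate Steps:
(f + M(203, -16*3))*(-10796 - 1157) = (37466 - 16*3)*(-10796 - 1157) = (37466 - 48)*(-11953) = 37418*(-11953) = -447257354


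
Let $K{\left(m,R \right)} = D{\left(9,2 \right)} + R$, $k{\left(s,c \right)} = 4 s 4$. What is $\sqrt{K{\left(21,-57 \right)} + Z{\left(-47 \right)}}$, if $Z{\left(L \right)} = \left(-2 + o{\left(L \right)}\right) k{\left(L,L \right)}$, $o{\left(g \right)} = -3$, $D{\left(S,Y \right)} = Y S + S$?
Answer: $\sqrt{3730} \approx 61.074$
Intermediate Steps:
$k{\left(s,c \right)} = 16 s$
$D{\left(S,Y \right)} = S + S Y$ ($D{\left(S,Y \right)} = S Y + S = S + S Y$)
$K{\left(m,R \right)} = 27 + R$ ($K{\left(m,R \right)} = 9 \left(1 + 2\right) + R = 9 \cdot 3 + R = 27 + R$)
$Z{\left(L \right)} = - 80 L$ ($Z{\left(L \right)} = \left(-2 - 3\right) 16 L = - 5 \cdot 16 L = - 80 L$)
$\sqrt{K{\left(21,-57 \right)} + Z{\left(-47 \right)}} = \sqrt{\left(27 - 57\right) - -3760} = \sqrt{-30 + 3760} = \sqrt{3730}$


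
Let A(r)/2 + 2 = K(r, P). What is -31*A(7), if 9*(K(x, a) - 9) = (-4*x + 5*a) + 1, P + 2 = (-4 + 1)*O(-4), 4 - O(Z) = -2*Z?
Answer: -5332/9 ≈ -592.44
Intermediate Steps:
O(Z) = 4 + 2*Z (O(Z) = 4 - (-2)*Z = 4 + 2*Z)
P = 10 (P = -2 + (-4 + 1)*(4 + 2*(-4)) = -2 - 3*(4 - 8) = -2 - 3*(-4) = -2 + 12 = 10)
K(x, a) = 82/9 - 4*x/9 + 5*a/9 (K(x, a) = 9 + ((-4*x + 5*a) + 1)/9 = 9 + (1 - 4*x + 5*a)/9 = 9 + (1/9 - 4*x/9 + 5*a/9) = 82/9 - 4*x/9 + 5*a/9)
A(r) = 76/3 - 8*r/9 (A(r) = -4 + 2*(82/9 - 4*r/9 + (5/9)*10) = -4 + 2*(82/9 - 4*r/9 + 50/9) = -4 + 2*(44/3 - 4*r/9) = -4 + (88/3 - 8*r/9) = 76/3 - 8*r/9)
-31*A(7) = -31*(76/3 - 8/9*7) = -31*(76/3 - 56/9) = -31*172/9 = -5332/9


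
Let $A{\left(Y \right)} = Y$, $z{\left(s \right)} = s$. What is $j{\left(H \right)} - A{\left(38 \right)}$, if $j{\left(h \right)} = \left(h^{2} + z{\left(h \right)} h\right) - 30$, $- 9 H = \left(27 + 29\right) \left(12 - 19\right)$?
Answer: $\frac{301820}{81} \approx 3726.2$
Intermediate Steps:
$H = \frac{392}{9}$ ($H = - \frac{\left(27 + 29\right) \left(12 - 19\right)}{9} = - \frac{56 \left(-7\right)}{9} = \left(- \frac{1}{9}\right) \left(-392\right) = \frac{392}{9} \approx 43.556$)
$j{\left(h \right)} = -30 + 2 h^{2}$ ($j{\left(h \right)} = \left(h^{2} + h h\right) - 30 = \left(h^{2} + h^{2}\right) - 30 = 2 h^{2} - 30 = -30 + 2 h^{2}$)
$j{\left(H \right)} - A{\left(38 \right)} = \left(-30 + 2 \left(\frac{392}{9}\right)^{2}\right) - 38 = \left(-30 + 2 \cdot \frac{153664}{81}\right) - 38 = \left(-30 + \frac{307328}{81}\right) - 38 = \frac{304898}{81} - 38 = \frac{301820}{81}$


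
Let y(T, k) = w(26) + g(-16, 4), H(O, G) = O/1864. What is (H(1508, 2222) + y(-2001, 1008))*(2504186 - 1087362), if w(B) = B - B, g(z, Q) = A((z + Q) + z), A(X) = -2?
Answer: -393168660/233 ≈ -1.6874e+6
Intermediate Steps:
g(z, Q) = -2
H(O, G) = O/1864 (H(O, G) = O*(1/1864) = O/1864)
w(B) = 0
y(T, k) = -2 (y(T, k) = 0 - 2 = -2)
(H(1508, 2222) + y(-2001, 1008))*(2504186 - 1087362) = ((1/1864)*1508 - 2)*(2504186 - 1087362) = (377/466 - 2)*1416824 = -555/466*1416824 = -393168660/233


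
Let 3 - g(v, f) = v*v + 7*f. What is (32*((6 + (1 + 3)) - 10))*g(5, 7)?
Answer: 0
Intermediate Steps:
g(v, f) = 3 - v² - 7*f (g(v, f) = 3 - (v*v + 7*f) = 3 - (v² + 7*f) = 3 + (-v² - 7*f) = 3 - v² - 7*f)
(32*((6 + (1 + 3)) - 10))*g(5, 7) = (32*((6 + (1 + 3)) - 10))*(3 - 1*5² - 7*7) = (32*((6 + 4) - 10))*(3 - 1*25 - 49) = (32*(10 - 10))*(3 - 25 - 49) = (32*0)*(-71) = 0*(-71) = 0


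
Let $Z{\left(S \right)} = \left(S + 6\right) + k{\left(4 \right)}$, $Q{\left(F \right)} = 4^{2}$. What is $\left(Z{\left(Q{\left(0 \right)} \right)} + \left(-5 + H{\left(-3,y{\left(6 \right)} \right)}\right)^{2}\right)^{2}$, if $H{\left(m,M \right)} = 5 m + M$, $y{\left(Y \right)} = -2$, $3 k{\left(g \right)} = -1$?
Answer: $\frac{2301289}{9} \approx 2.557 \cdot 10^{5}$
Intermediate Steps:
$Q{\left(F \right)} = 16$
$k{\left(g \right)} = - \frac{1}{3}$ ($k{\left(g \right)} = \frac{1}{3} \left(-1\right) = - \frac{1}{3}$)
$H{\left(m,M \right)} = M + 5 m$
$Z{\left(S \right)} = \frac{17}{3} + S$ ($Z{\left(S \right)} = \left(S + 6\right) - \frac{1}{3} = \left(6 + S\right) - \frac{1}{3} = \frac{17}{3} + S$)
$\left(Z{\left(Q{\left(0 \right)} \right)} + \left(-5 + H{\left(-3,y{\left(6 \right)} \right)}\right)^{2}\right)^{2} = \left(\left(\frac{17}{3} + 16\right) + \left(-5 + \left(-2 + 5 \left(-3\right)\right)\right)^{2}\right)^{2} = \left(\frac{65}{3} + \left(-5 - 17\right)^{2}\right)^{2} = \left(\frac{65}{3} + \left(-22\right)^{2}\right)^{2} = \left(\frac{65}{3} + 484\right)^{2} = \left(\frac{1517}{3}\right)^{2} = \frac{2301289}{9}$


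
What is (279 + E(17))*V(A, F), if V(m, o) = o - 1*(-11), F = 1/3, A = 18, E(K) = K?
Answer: 10064/3 ≈ 3354.7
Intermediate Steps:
F = ⅓ ≈ 0.33333
V(m, o) = 11 + o (V(m, o) = o + 11 = 11 + o)
(279 + E(17))*V(A, F) = (279 + 17)*(11 + ⅓) = 296*(34/3) = 10064/3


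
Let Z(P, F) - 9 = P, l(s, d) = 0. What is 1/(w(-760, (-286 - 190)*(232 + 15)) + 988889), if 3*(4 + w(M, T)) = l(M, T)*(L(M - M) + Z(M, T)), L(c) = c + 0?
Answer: 1/988885 ≈ 1.0112e-6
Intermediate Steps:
Z(P, F) = 9 + P
L(c) = c
w(M, T) = -4 (w(M, T) = -4 + (0*((M - M) + (9 + M)))/3 = -4 + (0*(0 + (9 + M)))/3 = -4 + (0*(9 + M))/3 = -4 + (1/3)*0 = -4 + 0 = -4)
1/(w(-760, (-286 - 190)*(232 + 15)) + 988889) = 1/(-4 + 988889) = 1/988885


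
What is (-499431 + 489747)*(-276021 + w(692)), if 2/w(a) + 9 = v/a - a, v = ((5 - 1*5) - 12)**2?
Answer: 324064972399932/121237 ≈ 2.6730e+9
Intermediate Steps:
v = 144 (v = ((5 - 5) - 12)**2 = (0 - 12)**2 = (-12)**2 = 144)
w(a) = 2/(-9 - a + 144/a) (w(a) = 2/(-9 + (144/a - a)) = 2/(-9 + (-a + 144/a)) = 2/(-9 - a + 144/a))
(-499431 + 489747)*(-276021 + w(692)) = (-499431 + 489747)*(-276021 - 2*692/(-144 + 692**2 + 9*692)) = -9684*(-276021 - 2*692/(-144 + 478864 + 6228)) = -9684*(-276021 - 2*692/484948) = -9684*(-276021 - 2*692*1/484948) = -9684*(-276021 - 346/121237) = -9684*(-33463958323/121237) = 324064972399932/121237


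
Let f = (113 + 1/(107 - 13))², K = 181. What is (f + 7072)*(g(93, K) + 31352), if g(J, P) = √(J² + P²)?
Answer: 1374286083998/2209 + 175336321*√41410/8836 ≈ 6.2617e+8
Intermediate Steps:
f = 112848129/8836 (f = (113 + 1/94)² = (10623/94)² = 112848129/8836 ≈ 12771.)
(f + 7072)*(g(93, K) + 31352) = (112848129/8836 + 7072)*(√(93² + 181²) + 31352) = 175336321*(√(8649 + 32761) + 31352)/8836 = 175336321*(√41410 + 31352)/8836 = 175336321*(31352 + √41410)/8836 = 1374286083998/2209 + 175336321*√41410/8836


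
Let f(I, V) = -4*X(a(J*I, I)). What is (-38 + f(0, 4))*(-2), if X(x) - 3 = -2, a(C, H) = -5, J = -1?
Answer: 84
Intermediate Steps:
X(x) = 1 (X(x) = 3 - 2 = 1)
f(I, V) = -4 (f(I, V) = -4*1 = -4)
(-38 + f(0, 4))*(-2) = (-38 - 4)*(-2) = -42*(-2) = 84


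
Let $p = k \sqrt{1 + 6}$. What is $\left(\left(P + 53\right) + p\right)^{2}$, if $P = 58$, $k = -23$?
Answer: $16024 - 5106 \sqrt{7} \approx 2514.8$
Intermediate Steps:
$p = - 23 \sqrt{7}$ ($p = - 23 \sqrt{1 + 6} = - 23 \sqrt{7} \approx -60.852$)
$\left(\left(P + 53\right) + p\right)^{2} = \left(\left(58 + 53\right) - 23 \sqrt{7}\right)^{2} = \left(111 - 23 \sqrt{7}\right)^{2}$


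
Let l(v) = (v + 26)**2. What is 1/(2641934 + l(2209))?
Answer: 1/7637159 ≈ 1.3094e-7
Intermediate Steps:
l(v) = (26 + v)**2
1/(2641934 + l(2209)) = 1/(2641934 + (26 + 2209)**2) = 1/(2641934 + 2235**2) = 1/(2641934 + 4995225) = 1/7637159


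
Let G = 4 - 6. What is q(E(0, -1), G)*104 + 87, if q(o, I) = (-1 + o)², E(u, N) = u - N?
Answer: 87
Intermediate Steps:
G = -2
q(E(0, -1), G)*104 + 87 = (-1 + (0 - 1*(-1)))²*104 + 87 = (-1 + (0 + 1))²*104 + 87 = (-1 + 1)²*104 + 87 = 0²*104 + 87 = 0*104 + 87 = 0 + 87 = 87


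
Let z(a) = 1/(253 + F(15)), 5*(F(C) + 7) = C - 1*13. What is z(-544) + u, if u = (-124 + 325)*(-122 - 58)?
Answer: -44573755/1232 ≈ -36180.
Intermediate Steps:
F(C) = -48/5 + C/5 (F(C) = -7 + (C - 1*13)/5 = -7 + (C - 13)/5 = -7 + (-13 + C)/5 = -7 + (-13/5 + C/5) = -48/5 + C/5)
z(a) = 5/1232 (z(a) = 1/(253 + (-48/5 + (⅕)*15)) = 1/(253 + (-48/5 + 3)) = 1/(253 - 33/5) = 1/(1232/5) = 5/1232)
u = -36180 (u = 201*(-180) = -36180)
z(-544) + u = 5/1232 - 36180 = -44573755/1232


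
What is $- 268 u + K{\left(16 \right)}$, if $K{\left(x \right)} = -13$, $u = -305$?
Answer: $81727$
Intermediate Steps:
$- 268 u + K{\left(16 \right)} = \left(-268\right) \left(-305\right) - 13 = 81740 - 13 = 81727$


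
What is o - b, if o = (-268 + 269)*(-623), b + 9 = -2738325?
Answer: 2737711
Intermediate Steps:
b = -2738334 (b = -9 - 2738325 = -2738334)
o = -623 (o = 1*(-623) = -623)
o - b = -623 - 1*(-2738334) = -623 + 2738334 = 2737711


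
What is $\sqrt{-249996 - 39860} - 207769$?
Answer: $-207769 + 8 i \sqrt{4529} \approx -2.0777 \cdot 10^{5} + 538.38 i$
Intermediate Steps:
$\sqrt{-249996 - 39860} - 207769 = \sqrt{-289856} - 207769 = 8 i \sqrt{4529} - 207769 = -207769 + 8 i \sqrt{4529}$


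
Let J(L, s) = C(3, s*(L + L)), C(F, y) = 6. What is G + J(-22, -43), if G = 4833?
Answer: 4839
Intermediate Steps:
J(L, s) = 6
G + J(-22, -43) = 4833 + 6 = 4839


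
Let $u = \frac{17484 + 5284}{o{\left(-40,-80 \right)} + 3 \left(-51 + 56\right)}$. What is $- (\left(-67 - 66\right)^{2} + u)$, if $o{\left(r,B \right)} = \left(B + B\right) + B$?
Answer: $- \frac{3957257}{225} \approx -17588.0$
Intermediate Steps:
$o{\left(r,B \right)} = 3 B$ ($o{\left(r,B \right)} = 2 B + B = 3 B$)
$u = - \frac{22768}{225}$ ($u = \frac{17484 + 5284}{3 \left(-80\right) + 3 \left(-51 + 56\right)} = \frac{22768}{-240 + 3 \cdot 5} = \frac{22768}{-240 + 15} = \frac{22768}{-225} = 22768 \left(- \frac{1}{225}\right) = - \frac{22768}{225} \approx -101.19$)
$- (\left(-67 - 66\right)^{2} + u) = - (\left(-67 - 66\right)^{2} - \frac{22768}{225}) = - (\left(-133\right)^{2} - \frac{22768}{225}) = - (17689 - \frac{22768}{225}) = \left(-1\right) \frac{3957257}{225} = - \frac{3957257}{225}$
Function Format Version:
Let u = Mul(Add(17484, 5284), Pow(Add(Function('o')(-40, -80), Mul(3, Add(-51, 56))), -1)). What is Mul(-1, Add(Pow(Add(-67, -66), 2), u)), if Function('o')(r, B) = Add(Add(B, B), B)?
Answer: Rational(-3957257, 225) ≈ -17588.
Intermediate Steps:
Function('o')(r, B) = Mul(3, B) (Function('o')(r, B) = Add(Mul(2, B), B) = Mul(3, B))
u = Rational(-22768, 225) (u = Mul(Add(17484, 5284), Pow(Add(Mul(3, -80), Mul(3, Add(-51, 56))), -1)) = Mul(22768, Pow(Add(-240, Mul(3, 5)), -1)) = Mul(22768, Pow(Add(-240, 15), -1)) = Mul(22768, Pow(-225, -1)) = Mul(22768, Rational(-1, 225)) = Rational(-22768, 225) ≈ -101.19)
Mul(-1, Add(Pow(Add(-67, -66), 2), u)) = Mul(-1, Add(Pow(Add(-67, -66), 2), Rational(-22768, 225))) = Mul(-1, Add(Pow(-133, 2), Rational(-22768, 225))) = Mul(-1, Add(17689, Rational(-22768, 225))) = Mul(-1, Rational(3957257, 225)) = Rational(-3957257, 225)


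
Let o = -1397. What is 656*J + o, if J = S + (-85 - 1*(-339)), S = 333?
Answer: 383675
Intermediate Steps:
J = 587 (J = 333 + (-85 - 1*(-339)) = 333 + (-85 + 339) = 333 + 254 = 587)
656*J + o = 656*587 - 1397 = 385072 - 1397 = 383675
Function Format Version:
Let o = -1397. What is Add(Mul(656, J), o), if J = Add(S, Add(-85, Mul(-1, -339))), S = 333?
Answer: 383675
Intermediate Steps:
J = 587 (J = Add(333, Add(-85, Mul(-1, -339))) = Add(333, Add(-85, 339)) = Add(333, 254) = 587)
Add(Mul(656, J), o) = Add(Mul(656, 587), -1397) = Add(385072, -1397) = 383675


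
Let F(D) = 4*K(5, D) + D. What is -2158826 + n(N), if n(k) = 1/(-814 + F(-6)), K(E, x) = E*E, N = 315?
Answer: -1554354721/720 ≈ -2.1588e+6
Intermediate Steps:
K(E, x) = E**2
F(D) = 100 + D (F(D) = 4*5**2 + D = 4*25 + D = 100 + D)
n(k) = -1/720 (n(k) = 1/(-814 + (100 - 6)) = 1/(-814 + 94) = 1/(-720) = -1/720)
-2158826 + n(N) = -2158826 - 1/720 = -1554354721/720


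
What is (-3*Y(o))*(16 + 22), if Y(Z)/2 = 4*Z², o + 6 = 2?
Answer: -14592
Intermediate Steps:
o = -4 (o = -6 + 2 = -4)
Y(Z) = 8*Z² (Y(Z) = 2*(4*Z²) = 8*Z²)
(-3*Y(o))*(16 + 22) = (-24*(-4)²)*(16 + 22) = -24*16*38 = -3*128*38 = -384*38 = -14592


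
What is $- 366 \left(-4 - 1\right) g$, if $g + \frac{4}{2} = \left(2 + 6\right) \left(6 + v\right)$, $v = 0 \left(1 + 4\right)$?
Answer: $84180$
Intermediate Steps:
$v = 0$ ($v = 0 \cdot 5 = 0$)
$g = 46$ ($g = -2 + \left(2 + 6\right) \left(6 + 0\right) = -2 + 8 \cdot 6 = -2 + 48 = 46$)
$- 366 \left(-4 - 1\right) g = - 366 \left(-4 - 1\right) 46 = - 366 \left(\left(-5\right) 46\right) = \left(-366\right) \left(-230\right) = 84180$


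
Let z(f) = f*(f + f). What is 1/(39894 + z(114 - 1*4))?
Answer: 1/64094 ≈ 1.5602e-5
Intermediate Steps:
z(f) = 2*f**2 (z(f) = f*(2*f) = 2*f**2)
1/(39894 + z(114 - 1*4)) = 1/(39894 + 2*(114 - 1*4)**2) = 1/(39894 + 2*(114 - 4)**2) = 1/(39894 + 2*110**2) = 1/(39894 + 2*12100) = 1/(39894 + 24200) = 1/64094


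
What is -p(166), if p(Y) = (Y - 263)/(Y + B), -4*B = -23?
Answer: 388/687 ≈ 0.56477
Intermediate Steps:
B = 23/4 (B = -¼*(-23) = 23/4 ≈ 5.7500)
p(Y) = (-263 + Y)/(23/4 + Y) (p(Y) = (Y - 263)/(Y + 23/4) = (-263 + Y)/(23/4 + Y))
-p(166) = -4*(-263 + 166)/(23 + 4*166) = -4*(-97)/(23 + 664) = -4*(-97)/687 = -1*(-388/687) = 388/687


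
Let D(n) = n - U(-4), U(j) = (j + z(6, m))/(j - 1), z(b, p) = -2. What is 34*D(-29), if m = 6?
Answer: -5134/5 ≈ -1026.8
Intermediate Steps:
U(j) = (-2 + j)/(-1 + j) (U(j) = (j - 2)/(j - 1) = (-2 + j)/(-1 + j))
D(n) = -6/5 + n (D(n) = n - (-2 - 4)/(-1 - 4) = n - (-6)/(-5) = n - (-1)*(-6)/5 = n - 1*6/5 = n - 6/5 = -6/5 + n)
34*D(-29) = 34*(-6/5 - 29) = 34*(-151/5) = -5134/5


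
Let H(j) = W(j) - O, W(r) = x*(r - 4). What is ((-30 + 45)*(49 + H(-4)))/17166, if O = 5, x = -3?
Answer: 170/2861 ≈ 0.059420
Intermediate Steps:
W(r) = 12 - 3*r (W(r) = -3*(r - 4) = -3*(-4 + r) = 12 - 3*r)
H(j) = 7 - 3*j (H(j) = (12 - 3*j) - 1*5 = (12 - 3*j) - 5 = 7 - 3*j)
((-30 + 45)*(49 + H(-4)))/17166 = ((-30 + 45)*(49 + (7 - 3*(-4))))/17166 = (15*(49 + (7 + 12)))*(1/17166) = (15*(49 + 19))*(1/17166) = (15*68)*(1/17166) = 1020*(1/17166) = 170/2861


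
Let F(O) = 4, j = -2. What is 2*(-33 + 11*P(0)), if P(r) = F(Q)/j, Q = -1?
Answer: -110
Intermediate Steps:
P(r) = -2 (P(r) = 4/(-2) = 4*(-½) = -2)
2*(-33 + 11*P(0)) = 2*(-33 + 11*(-2)) = 2*(-33 - 22) = 2*(-55) = -110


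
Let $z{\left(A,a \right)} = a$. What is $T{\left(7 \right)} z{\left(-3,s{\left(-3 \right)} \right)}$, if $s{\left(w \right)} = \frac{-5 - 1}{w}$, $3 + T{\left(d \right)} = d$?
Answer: $8$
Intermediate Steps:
$T{\left(d \right)} = -3 + d$
$s{\left(w \right)} = - \frac{6}{w}$ ($s{\left(w \right)} = \frac{-5 - 1}{w} = - \frac{6}{w}$)
$T{\left(7 \right)} z{\left(-3,s{\left(-3 \right)} \right)} = \left(-3 + 7\right) \left(- \frac{6}{-3}\right) = 4 \left(\left(-6\right) \left(- \frac{1}{3}\right)\right) = 4 \cdot 2 = 8$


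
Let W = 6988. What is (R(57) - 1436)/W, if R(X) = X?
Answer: -1379/6988 ≈ -0.19734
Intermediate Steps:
(R(57) - 1436)/W = (57 - 1436)/6988 = -1379*1/6988 = -1379/6988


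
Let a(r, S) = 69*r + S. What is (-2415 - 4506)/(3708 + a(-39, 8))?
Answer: -6921/1025 ≈ -6.7522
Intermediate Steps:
a(r, S) = S + 69*r
(-2415 - 4506)/(3708 + a(-39, 8)) = (-2415 - 4506)/(3708 + (8 + 69*(-39))) = -6921/(3708 + (8 - 2691)) = -6921/(3708 - 2683) = -6921/1025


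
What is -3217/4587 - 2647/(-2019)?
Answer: 1882222/3087051 ≈ 0.60972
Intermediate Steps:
-3217/4587 - 2647/(-2019) = -3217*1/4587 - 2647*(-1/2019) = -3217/4587 + 2647/2019 = 1882222/3087051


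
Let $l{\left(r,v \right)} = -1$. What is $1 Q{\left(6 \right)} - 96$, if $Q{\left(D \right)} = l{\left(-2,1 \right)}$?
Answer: $-97$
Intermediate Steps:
$Q{\left(D \right)} = -1$
$1 Q{\left(6 \right)} - 96 = 1 \left(-1\right) - 96 = -1 - 96 = -97$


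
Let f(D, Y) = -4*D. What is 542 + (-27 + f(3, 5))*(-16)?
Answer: 1166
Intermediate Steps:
542 + (-27 + f(3, 5))*(-16) = 542 + (-27 - 4*3)*(-16) = 542 + (-27 - 12)*(-16) = 542 - 39*(-16) = 542 + 624 = 1166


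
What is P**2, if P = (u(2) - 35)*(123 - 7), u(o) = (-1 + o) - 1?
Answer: 16483600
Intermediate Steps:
u(o) = -2 + o
P = -4060 (P = ((-2 + 2) - 35)*(123 - 7) = (0 - 35)*116 = -35*116 = -4060)
P**2 = (-4060)**2 = 16483600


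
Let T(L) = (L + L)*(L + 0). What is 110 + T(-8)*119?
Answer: 15342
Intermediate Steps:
T(L) = 2*L² (T(L) = (2*L)*L = 2*L²)
110 + T(-8)*119 = 110 + (2*(-8)²)*119 = 110 + (2*64)*119 = 110 + 128*119 = 110 + 15232 = 15342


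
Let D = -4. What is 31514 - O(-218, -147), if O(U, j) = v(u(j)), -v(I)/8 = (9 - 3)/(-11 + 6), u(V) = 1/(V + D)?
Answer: 157522/5 ≈ 31504.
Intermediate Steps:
u(V) = 1/(-4 + V) (u(V) = 1/(V - 4) = 1/(-4 + V))
v(I) = 48/5 (v(I) = -8*(9 - 3)/(-11 + 6) = -48/(-5) = -48*(-1)/5 = -8*(-6/5) = 48/5)
O(U, j) = 48/5
31514 - O(-218, -147) = 31514 - 1*48/5 = 31514 - 48/5 = 157522/5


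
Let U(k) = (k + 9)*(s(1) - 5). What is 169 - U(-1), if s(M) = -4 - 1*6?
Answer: 289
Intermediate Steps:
s(M) = -10 (s(M) = -4 - 6 = -10)
U(k) = -135 - 15*k (U(k) = (k + 9)*(-10 - 5) = (9 + k)*(-15) = -135 - 15*k)
169 - U(-1) = 169 - (-135 - 15*(-1)) = 169 - (-135 + 15) = 169 - 1*(-120) = 169 + 120 = 289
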